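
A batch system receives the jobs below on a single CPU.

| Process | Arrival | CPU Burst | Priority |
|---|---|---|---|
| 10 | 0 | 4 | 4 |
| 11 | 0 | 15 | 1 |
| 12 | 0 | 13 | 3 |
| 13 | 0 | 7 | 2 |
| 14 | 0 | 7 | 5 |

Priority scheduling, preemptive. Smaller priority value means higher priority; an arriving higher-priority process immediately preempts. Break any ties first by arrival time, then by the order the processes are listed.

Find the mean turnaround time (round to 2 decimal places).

31.40

Gantt: | 11 0-15 | 13 15-22 | 12 22-35 | 10 35-39 | 14 39-46 |
Completion: 10=39  11=15  12=35  13=22  14=46
Turnaround (C−A): 10=39  11=15  12=35  13=22  14=46
Turnaround times: 10=39, 11=15, 12=35, 13=22, 14=46
Average turnaround = (39+15+35+22+46) / 5 = 157/5 = 31.40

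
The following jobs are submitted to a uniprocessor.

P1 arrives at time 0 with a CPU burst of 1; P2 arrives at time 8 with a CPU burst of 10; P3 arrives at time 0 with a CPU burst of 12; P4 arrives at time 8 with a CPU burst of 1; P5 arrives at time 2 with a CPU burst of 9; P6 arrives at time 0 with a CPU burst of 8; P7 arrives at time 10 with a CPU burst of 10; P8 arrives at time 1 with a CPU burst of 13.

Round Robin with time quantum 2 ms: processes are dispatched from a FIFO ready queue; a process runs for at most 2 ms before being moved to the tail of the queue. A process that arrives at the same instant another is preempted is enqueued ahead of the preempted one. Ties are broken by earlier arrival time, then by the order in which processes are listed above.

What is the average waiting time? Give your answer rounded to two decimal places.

32.75

Schedule: | P1 0-1 | P3 1-3 | P6 3-5 | P8 5-7 | P5 7-9 | P3 9-11 | P6 11-13 | P8 13-15 | P2 15-17 | P4 17-18 | P5 18-20 | P7 20-22 | P3 22-24 | P6 24-26 | P8 26-28 | P2 28-30 | P5 30-32 | P7 32-34 | P3 34-36 | P6 36-38 | P8 38-40 | P2 40-42 | P5 42-44 | P7 44-46 | P3 46-48 | P8 48-50 | P2 50-52 | P5 52-53 | P7 53-55 | P3 55-57 | P8 57-59 | P2 59-61 | P7 61-63 | P8 63-64 |
Completion: P1=1  P2=61  P3=57  P4=18  P5=53  P6=38  P7=63  P8=64
Waiting times: P1=0, P2=43, P3=45, P4=9, P5=42, P6=30, P7=43, P8=50
Average waiting = (0+43+45+9+42+30+43+50) / 8 = 262/8 = 32.75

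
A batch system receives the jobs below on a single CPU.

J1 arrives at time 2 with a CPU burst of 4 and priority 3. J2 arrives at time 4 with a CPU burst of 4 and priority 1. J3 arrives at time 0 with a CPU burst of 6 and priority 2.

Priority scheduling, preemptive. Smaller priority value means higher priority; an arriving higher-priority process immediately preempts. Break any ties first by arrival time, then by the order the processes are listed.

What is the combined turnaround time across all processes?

26

Gantt: | J3 0-4 | J2 4-8 | J3 8-10 | J1 10-14 |
Completion: J1=14  J2=8  J3=10
Turnaround = completion − arrival: J1=12, J2=4, J3=10
Total turnaround = 12 + 4 + 10 = 26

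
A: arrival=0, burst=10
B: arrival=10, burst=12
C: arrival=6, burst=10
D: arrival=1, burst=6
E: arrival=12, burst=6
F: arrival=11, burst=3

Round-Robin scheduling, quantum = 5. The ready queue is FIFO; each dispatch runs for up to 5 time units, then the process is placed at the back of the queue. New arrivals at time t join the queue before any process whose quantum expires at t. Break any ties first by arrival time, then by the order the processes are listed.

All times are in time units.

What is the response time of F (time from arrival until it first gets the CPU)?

Gantt: | A 0-5 | D 5-10 | A 10-15 | C 15-20 | B 20-25 | D 25-26 | F 26-29 | E 29-34 | C 34-39 | B 39-44 | E 44-45 | B 45-47 |
Completion: A=15  B=47  C=39  D=26  E=45  F=29
Turnaround (C−A): A=15  B=37  C=33  D=25  E=33  F=18
Response(F) = first start − arrival = 26 − 11 = 15

15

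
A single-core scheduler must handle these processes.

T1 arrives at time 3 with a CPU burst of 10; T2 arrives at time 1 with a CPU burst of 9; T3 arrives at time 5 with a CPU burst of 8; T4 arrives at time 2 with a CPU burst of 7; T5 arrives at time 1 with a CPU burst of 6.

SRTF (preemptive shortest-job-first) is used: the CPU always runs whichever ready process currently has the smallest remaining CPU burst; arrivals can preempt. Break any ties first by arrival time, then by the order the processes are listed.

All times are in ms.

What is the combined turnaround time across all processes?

103

Schedule: | idle 0-1 | T5 1-7 | T4 7-14 | T3 14-22 | T2 22-31 | T1 31-41 |
Completion: T1=41  T2=31  T3=22  T4=14  T5=7
Turnaround (C−A): T1=38  T2=30  T3=17  T4=12  T5=6
Turnaround = completion − arrival: T1=38, T2=30, T3=17, T4=12, T5=6
Total turnaround = 38 + 30 + 17 + 12 + 6 = 103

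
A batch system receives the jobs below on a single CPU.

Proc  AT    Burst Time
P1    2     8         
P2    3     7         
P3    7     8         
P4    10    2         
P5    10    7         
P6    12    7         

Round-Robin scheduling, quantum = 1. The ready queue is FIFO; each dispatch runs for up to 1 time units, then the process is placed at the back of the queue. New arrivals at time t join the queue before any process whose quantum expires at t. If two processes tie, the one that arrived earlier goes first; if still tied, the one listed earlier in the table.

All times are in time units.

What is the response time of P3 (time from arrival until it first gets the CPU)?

1

Timeline: | idle 0-2 | P1 2-3 | P2 3-4 | P1 4-5 | P2 5-6 | P1 6-7 | P2 7-8 | P3 8-9 | P1 9-10 | P2 10-11 | P3 11-12 | P4 12-13 | P5 13-14 | P1 14-15 | P2 15-16 | P6 16-17 | P3 17-18 | P4 18-19 | P5 19-20 | P1 20-21 | P2 21-22 | P6 22-23 | P3 23-24 | P5 24-25 | P1 25-26 | P2 26-27 | P6 27-28 | P3 28-29 | P5 29-30 | P1 30-31 | P6 31-32 | P3 32-33 | P5 33-34 | P6 34-35 | P3 35-36 | P5 36-37 | P6 37-38 | P3 38-39 | P5 39-40 | P6 40-41 |
Completion: P1=31  P2=27  P3=39  P4=19  P5=40  P6=41
Turnaround (C−A): P1=29  P2=24  P3=32  P4=9  P5=30  P6=29
Response(P3) = first start − arrival = 8 − 7 = 1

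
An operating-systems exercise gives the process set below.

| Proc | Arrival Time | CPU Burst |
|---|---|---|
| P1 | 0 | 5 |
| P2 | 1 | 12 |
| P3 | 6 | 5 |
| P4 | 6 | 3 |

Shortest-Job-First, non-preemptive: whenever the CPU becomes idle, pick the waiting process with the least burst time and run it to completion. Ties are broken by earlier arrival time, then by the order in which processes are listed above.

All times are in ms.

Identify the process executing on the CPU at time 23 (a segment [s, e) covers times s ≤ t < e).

Gantt: | P1 0-5 | P2 5-17 | P4 17-20 | P3 20-25 |
Completion: P1=5  P2=17  P3=25  P4=20
Turnaround (C−A): P1=5  P2=16  P3=19  P4=14

P3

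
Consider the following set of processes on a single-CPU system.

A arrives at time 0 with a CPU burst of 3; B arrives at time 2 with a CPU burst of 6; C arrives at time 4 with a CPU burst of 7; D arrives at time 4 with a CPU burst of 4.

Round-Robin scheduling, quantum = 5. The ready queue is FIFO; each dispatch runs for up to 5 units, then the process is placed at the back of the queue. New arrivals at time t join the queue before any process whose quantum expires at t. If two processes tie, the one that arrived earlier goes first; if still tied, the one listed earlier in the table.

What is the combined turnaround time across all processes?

Timeline: | A 0-3 | B 3-8 | C 8-13 | D 13-17 | B 17-18 | C 18-20 |
Completion: A=3  B=18  C=20  D=17
Turnaround = completion − arrival: A=3, B=16, C=16, D=13
Total turnaround = 3 + 16 + 16 + 13 = 48

48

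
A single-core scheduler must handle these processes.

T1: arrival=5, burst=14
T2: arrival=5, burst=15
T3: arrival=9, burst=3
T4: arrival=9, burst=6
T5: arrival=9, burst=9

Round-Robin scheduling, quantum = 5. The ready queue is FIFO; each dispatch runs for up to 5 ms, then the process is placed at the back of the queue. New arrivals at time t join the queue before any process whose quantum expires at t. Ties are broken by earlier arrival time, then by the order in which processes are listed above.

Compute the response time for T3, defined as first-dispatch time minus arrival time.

6

Schedule: | idle 0-5 | T1 5-10 | T2 10-15 | T3 15-18 | T4 18-23 | T5 23-28 | T1 28-33 | T2 33-38 | T4 38-39 | T5 39-43 | T1 43-47 | T2 47-52 |
Completion: T1=47  T2=52  T3=18  T4=39  T5=43
Response(T3) = first start − arrival = 15 − 9 = 6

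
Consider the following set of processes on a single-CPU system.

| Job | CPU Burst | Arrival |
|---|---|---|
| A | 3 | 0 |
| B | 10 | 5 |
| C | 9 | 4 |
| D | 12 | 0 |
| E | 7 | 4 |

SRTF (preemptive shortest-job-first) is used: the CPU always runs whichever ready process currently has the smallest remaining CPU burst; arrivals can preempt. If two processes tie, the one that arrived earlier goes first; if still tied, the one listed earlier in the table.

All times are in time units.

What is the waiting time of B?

Gantt: | A 0-3 | D 3-4 | E 4-11 | C 11-20 | B 20-30 | D 30-41 |
Completion: A=3  B=30  C=20  D=41  E=11
Waiting(B) = turnaround − burst = 25 − 10 = 15

15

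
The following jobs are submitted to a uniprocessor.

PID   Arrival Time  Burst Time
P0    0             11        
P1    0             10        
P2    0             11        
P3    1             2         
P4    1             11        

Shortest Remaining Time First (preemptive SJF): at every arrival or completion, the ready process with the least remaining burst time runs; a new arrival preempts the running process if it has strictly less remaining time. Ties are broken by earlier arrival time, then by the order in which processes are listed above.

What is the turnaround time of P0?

23

Schedule: | P1 0-1 | P3 1-3 | P1 3-12 | P0 12-23 | P2 23-34 | P4 34-45 |
Completion: P0=23  P1=12  P2=34  P3=3  P4=45
Turnaround(P0) = completion − arrival = 23 − 0 = 23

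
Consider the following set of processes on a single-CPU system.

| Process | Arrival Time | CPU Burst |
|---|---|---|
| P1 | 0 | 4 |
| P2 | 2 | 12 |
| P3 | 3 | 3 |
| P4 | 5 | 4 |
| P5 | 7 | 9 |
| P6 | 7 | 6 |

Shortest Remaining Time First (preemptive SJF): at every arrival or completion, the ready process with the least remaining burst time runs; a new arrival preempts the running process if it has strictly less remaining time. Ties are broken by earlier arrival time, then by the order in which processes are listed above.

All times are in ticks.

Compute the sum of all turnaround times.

Timeline: | P1 0-4 | P3 4-7 | P4 7-11 | P6 11-17 | P5 17-26 | P2 26-38 |
Completion: P1=4  P2=38  P3=7  P4=11  P5=26  P6=17
Turnaround (C−A): P1=4  P2=36  P3=4  P4=6  P5=19  P6=10
Turnaround = completion − arrival: P1=4, P2=36, P3=4, P4=6, P5=19, P6=10
Total turnaround = 4 + 36 + 4 + 6 + 19 + 10 = 79

79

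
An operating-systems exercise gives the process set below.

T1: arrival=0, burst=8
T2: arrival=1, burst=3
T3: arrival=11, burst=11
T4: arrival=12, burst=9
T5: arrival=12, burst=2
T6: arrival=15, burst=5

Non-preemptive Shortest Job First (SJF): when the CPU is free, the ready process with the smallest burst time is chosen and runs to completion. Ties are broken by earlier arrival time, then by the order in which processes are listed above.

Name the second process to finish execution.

T2

Timeline: | T1 0-8 | T2 8-11 | T3 11-22 | T5 22-24 | T6 24-29 | T4 29-38 |
Completion: T1=8  T2=11  T3=22  T4=38  T5=24  T6=29
Turnaround (C−A): T1=8  T2=10  T3=11  T4=26  T5=12  T6=14
Finish order: T1 → T2 → T3 → T5 → T6 → T4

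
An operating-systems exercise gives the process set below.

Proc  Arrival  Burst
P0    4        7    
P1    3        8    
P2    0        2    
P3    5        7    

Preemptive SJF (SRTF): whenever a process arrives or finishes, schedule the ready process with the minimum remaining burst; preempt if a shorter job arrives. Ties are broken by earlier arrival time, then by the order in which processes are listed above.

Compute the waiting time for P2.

Gantt: | P2 0-2 | idle 2-3 | P1 3-11 | P0 11-18 | P3 18-25 |
Completion: P0=18  P1=11  P2=2  P3=25
Turnaround (C−A): P0=14  P1=8  P2=2  P3=20
Waiting(P2) = turnaround − burst = 2 − 2 = 0

0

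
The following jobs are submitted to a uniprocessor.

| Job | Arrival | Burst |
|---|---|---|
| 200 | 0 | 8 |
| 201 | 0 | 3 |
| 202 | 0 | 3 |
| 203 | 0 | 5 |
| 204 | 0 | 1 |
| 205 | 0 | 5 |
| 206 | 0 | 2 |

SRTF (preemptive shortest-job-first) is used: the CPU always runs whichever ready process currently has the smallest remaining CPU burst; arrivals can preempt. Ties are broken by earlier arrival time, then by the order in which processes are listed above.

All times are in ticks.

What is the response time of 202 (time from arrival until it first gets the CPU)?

6

Schedule: | 204 0-1 | 206 1-3 | 201 3-6 | 202 6-9 | 203 9-14 | 205 14-19 | 200 19-27 |
Completion: 200=27  201=6  202=9  203=14  204=1  205=19  206=3
Turnaround (C−A): 200=27  201=6  202=9  203=14  204=1  205=19  206=3
Response(202) = first start − arrival = 6 − 0 = 6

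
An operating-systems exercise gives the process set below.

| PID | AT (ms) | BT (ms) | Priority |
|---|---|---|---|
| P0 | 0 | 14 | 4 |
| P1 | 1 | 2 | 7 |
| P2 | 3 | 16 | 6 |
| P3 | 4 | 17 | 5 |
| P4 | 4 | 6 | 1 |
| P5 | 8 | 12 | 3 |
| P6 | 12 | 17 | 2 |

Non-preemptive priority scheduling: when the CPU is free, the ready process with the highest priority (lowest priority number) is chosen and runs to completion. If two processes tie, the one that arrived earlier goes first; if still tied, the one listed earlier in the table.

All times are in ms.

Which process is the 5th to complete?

Gantt: | P0 0-14 | P4 14-20 | P6 20-37 | P5 37-49 | P3 49-66 | P2 66-82 | P1 82-84 |
Completion: P0=14  P1=84  P2=82  P3=66  P4=20  P5=49  P6=37
Turnaround (C−A): P0=14  P1=83  P2=79  P3=62  P4=16  P5=41  P6=25
Finish order: P0 → P4 → P6 → P5 → P3 → P2 → P1

P3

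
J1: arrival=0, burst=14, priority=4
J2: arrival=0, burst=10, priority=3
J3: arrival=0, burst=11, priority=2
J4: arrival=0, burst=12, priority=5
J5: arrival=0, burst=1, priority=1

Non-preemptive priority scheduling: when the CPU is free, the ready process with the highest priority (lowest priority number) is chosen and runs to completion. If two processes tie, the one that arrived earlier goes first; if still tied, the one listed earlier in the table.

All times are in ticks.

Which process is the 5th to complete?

Gantt: | J5 0-1 | J3 1-12 | J2 12-22 | J1 22-36 | J4 36-48 |
Completion: J1=36  J2=22  J3=12  J4=48  J5=1
Finish order: J5 → J3 → J2 → J1 → J4

J4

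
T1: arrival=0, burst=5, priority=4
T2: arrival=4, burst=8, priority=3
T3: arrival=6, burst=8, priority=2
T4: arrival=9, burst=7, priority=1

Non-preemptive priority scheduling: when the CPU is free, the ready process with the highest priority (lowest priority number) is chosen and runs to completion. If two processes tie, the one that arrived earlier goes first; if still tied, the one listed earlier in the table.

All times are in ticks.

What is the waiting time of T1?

Timeline: | T1 0-5 | T2 5-13 | T4 13-20 | T3 20-28 |
Completion: T1=5  T2=13  T3=28  T4=20
Turnaround (C−A): T1=5  T2=9  T3=22  T4=11
Waiting(T1) = turnaround − burst = 5 − 5 = 0

0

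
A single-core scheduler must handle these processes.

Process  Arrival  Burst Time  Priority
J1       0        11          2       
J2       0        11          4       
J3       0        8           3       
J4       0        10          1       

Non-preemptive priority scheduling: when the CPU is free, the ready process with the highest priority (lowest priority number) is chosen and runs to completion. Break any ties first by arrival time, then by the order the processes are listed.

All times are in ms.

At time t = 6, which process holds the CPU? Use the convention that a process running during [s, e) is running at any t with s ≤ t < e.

J4

Timeline: | J4 0-10 | J1 10-21 | J3 21-29 | J2 29-40 |
Completion: J1=21  J2=40  J3=29  J4=10
Turnaround (C−A): J1=21  J2=40  J3=29  J4=10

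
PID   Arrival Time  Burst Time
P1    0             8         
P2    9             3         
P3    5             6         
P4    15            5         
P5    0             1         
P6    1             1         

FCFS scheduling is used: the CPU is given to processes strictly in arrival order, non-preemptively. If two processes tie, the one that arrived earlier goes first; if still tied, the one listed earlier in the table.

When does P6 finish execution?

10

Timeline: | P1 0-8 | P5 8-9 | P6 9-10 | P3 10-16 | P2 16-19 | P4 19-24 |
Completion: P1=8  P2=19  P3=16  P4=24  P5=9  P6=10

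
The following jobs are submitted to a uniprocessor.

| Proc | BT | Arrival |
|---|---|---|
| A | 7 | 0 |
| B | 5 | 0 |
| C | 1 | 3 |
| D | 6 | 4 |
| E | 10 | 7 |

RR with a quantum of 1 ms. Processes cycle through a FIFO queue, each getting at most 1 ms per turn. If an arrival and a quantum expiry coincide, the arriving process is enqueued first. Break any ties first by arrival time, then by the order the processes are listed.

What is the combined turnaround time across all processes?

80

Timeline: | A 0-1 | B 1-2 | A 2-3 | B 3-4 | C 4-5 | A 5-6 | D 6-7 | B 7-8 | A 8-9 | E 9-10 | D 10-11 | B 11-12 | A 12-13 | E 13-14 | D 14-15 | B 15-16 | A 16-17 | E 17-18 | D 18-19 | A 19-20 | E 20-21 | D 21-22 | E 22-23 | D 23-24 | E 24-29 |
Completion: A=20  B=16  C=5  D=24  E=29
Turnaround = completion − arrival: A=20, B=16, C=2, D=20, E=22
Total turnaround = 20 + 16 + 2 + 20 + 22 = 80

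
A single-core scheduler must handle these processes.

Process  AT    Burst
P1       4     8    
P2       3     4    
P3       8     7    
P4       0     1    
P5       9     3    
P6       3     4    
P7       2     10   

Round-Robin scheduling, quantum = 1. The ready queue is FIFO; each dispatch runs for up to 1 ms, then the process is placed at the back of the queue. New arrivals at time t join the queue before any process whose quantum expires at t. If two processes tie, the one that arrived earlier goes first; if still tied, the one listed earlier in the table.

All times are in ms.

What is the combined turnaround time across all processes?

148

Gantt: | P4 0-1 | idle 1-2 | P7 2-3 | P2 3-4 | P6 4-5 | P7 5-6 | P1 6-7 | P2 7-8 | P6 8-9 | P7 9-10 | P1 10-11 | P3 11-12 | P2 12-13 | P5 13-14 | P6 14-15 | P7 15-16 | P1 16-17 | P3 17-18 | P2 18-19 | P5 19-20 | P6 20-21 | P7 21-22 | P1 22-23 | P3 23-24 | P5 24-25 | P7 25-26 | P1 26-27 | P3 27-28 | P7 28-29 | P1 29-30 | P3 30-31 | P7 31-32 | P1 32-33 | P3 33-34 | P7 34-35 | P1 35-36 | P3 36-37 | P7 37-38 |
Completion: P1=36  P2=19  P3=37  P4=1  P5=25  P6=21  P7=38
Turnaround = completion − arrival: P1=32, P2=16, P3=29, P4=1, P5=16, P6=18, P7=36
Total turnaround = 32 + 16 + 29 + 1 + 16 + 18 + 36 = 148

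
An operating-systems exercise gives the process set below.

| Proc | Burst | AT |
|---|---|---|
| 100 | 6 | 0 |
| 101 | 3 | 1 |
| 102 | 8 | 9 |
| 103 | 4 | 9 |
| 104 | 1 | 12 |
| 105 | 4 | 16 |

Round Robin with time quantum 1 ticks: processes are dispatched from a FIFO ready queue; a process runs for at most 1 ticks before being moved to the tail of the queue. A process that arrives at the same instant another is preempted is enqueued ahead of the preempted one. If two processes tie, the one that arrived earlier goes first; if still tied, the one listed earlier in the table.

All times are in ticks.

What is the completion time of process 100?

9

Gantt: | 100 0-1 | 101 1-2 | 100 2-3 | 101 3-4 | 100 4-5 | 101 5-6 | 100 6-9 | 102 9-10 | 103 10-11 | 102 11-12 | 103 12-13 | 104 13-14 | 102 14-15 | 103 15-16 | 102 16-17 | 105 17-18 | 103 18-19 | 102 19-20 | 105 20-21 | 102 21-22 | 105 22-23 | 102 23-24 | 105 24-25 | 102 25-26 |
Completion: 100=9  101=6  102=26  103=19  104=14  105=25
Turnaround (C−A): 100=9  101=5  102=17  103=10  104=2  105=9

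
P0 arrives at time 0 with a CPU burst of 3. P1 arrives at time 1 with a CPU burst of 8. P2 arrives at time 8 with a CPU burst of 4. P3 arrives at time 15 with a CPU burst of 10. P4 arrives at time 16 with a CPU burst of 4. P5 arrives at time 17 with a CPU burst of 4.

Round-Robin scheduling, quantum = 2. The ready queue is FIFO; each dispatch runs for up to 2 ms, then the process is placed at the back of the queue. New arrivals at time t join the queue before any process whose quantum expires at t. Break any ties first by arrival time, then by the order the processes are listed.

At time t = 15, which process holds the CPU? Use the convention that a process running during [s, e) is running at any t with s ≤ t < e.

Timeline: | P0 0-2 | P1 2-4 | P0 4-5 | P1 5-9 | P2 9-11 | P1 11-13 | P2 13-15 | P3 15-17 | P4 17-19 | P5 19-21 | P3 21-23 | P4 23-25 | P5 25-27 | P3 27-33 |
Completion: P0=5  P1=13  P2=15  P3=33  P4=25  P5=27
Turnaround (C−A): P0=5  P1=12  P2=7  P3=18  P4=9  P5=10

P3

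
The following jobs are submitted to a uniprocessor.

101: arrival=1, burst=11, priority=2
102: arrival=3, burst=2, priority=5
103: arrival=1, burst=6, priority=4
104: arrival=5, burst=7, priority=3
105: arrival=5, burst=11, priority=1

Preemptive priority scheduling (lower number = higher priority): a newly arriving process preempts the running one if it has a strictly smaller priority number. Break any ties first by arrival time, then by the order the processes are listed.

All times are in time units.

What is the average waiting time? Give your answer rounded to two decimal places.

18.20

Gantt: | idle 0-1 | 101 1-5 | 105 5-16 | 101 16-23 | 104 23-30 | 103 30-36 | 102 36-38 |
Completion: 101=23  102=38  103=36  104=30  105=16
Waiting times: 101=11, 102=33, 103=29, 104=18, 105=0
Average waiting = (11+33+29+18+0) / 5 = 91/5 = 18.20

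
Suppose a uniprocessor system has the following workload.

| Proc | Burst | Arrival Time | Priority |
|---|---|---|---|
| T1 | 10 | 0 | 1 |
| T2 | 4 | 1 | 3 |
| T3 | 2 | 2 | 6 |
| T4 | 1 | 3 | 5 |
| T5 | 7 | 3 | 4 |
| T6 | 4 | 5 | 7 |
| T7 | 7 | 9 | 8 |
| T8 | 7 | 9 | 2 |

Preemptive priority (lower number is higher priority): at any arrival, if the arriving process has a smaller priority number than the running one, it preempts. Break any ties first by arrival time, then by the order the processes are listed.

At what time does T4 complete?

Schedule: | T1 0-10 | T8 10-17 | T2 17-21 | T5 21-28 | T4 28-29 | T3 29-31 | T6 31-35 | T7 35-42 |
Completion: T1=10  T2=21  T3=31  T4=29  T5=28  T6=35  T7=42  T8=17
Turnaround (C−A): T1=10  T2=20  T3=29  T4=26  T5=25  T6=30  T7=33  T8=8

29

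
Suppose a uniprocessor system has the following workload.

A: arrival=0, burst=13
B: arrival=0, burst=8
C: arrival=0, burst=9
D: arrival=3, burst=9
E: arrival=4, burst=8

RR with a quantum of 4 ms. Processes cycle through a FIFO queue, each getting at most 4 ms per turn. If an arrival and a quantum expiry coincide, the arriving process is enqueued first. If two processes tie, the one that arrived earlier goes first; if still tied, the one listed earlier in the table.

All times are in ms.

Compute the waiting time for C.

36

Gantt: | A 0-4 | B 4-8 | C 8-12 | D 12-16 | E 16-20 | A 20-24 | B 24-28 | C 28-32 | D 32-36 | E 36-40 | A 40-44 | C 44-45 | D 45-46 | A 46-47 |
Completion: A=47  B=28  C=45  D=46  E=40
Turnaround (C−A): A=47  B=28  C=45  D=43  E=36
Waiting(C) = turnaround − burst = 45 − 9 = 36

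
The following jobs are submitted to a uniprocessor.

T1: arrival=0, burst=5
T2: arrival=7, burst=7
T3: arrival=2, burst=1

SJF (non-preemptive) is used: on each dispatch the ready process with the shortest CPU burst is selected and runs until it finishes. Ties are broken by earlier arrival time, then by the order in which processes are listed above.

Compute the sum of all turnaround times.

16

Timeline: | T1 0-5 | T3 5-6 | idle 6-7 | T2 7-14 |
Completion: T1=5  T2=14  T3=6
Turnaround = completion − arrival: T1=5, T2=7, T3=4
Total turnaround = 5 + 7 + 4 = 16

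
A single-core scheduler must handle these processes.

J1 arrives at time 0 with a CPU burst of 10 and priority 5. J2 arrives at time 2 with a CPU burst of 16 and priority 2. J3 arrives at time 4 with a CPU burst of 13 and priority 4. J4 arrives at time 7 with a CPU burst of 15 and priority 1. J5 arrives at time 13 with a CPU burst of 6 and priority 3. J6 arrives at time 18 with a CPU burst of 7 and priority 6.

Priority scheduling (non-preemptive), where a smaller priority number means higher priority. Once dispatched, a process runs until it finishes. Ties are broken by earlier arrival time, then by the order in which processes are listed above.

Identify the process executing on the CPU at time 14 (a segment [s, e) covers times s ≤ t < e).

Timeline: | J1 0-10 | J4 10-25 | J2 25-41 | J5 41-47 | J3 47-60 | J6 60-67 |
Completion: J1=10  J2=41  J3=60  J4=25  J5=47  J6=67
Turnaround (C−A): J1=10  J2=39  J3=56  J4=18  J5=34  J6=49

J4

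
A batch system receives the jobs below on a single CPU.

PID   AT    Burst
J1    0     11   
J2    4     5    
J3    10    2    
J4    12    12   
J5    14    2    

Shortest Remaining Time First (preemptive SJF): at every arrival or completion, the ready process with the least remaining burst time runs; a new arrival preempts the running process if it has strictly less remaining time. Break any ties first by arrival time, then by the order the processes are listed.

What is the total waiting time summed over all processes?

Gantt: | J1 0-4 | J2 4-9 | J1 9-10 | J3 10-12 | J1 12-14 | J5 14-16 | J1 16-20 | J4 20-32 |
Completion: J1=20  J2=9  J3=12  J4=32  J5=16
Waiting = turnaround − burst: J1=9, J2=0, J3=0, J4=8, J5=0
Total waiting = 9 + 0 + 0 + 8 + 0 = 17

17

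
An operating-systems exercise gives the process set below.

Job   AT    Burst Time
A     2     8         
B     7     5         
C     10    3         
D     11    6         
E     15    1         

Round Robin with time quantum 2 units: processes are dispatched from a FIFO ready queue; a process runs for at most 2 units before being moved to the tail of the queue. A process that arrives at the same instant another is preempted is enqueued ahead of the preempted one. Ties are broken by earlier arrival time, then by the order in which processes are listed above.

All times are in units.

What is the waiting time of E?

Gantt: | idle 0-2 | A 2-8 | B 8-10 | A 10-12 | C 12-14 | B 14-16 | D 16-18 | C 18-19 | E 19-20 | B 20-21 | D 21-25 |
Completion: A=12  B=21  C=19  D=25  E=20
Turnaround (C−A): A=10  B=14  C=9  D=14  E=5
Waiting(E) = turnaround − burst = 5 − 1 = 4

4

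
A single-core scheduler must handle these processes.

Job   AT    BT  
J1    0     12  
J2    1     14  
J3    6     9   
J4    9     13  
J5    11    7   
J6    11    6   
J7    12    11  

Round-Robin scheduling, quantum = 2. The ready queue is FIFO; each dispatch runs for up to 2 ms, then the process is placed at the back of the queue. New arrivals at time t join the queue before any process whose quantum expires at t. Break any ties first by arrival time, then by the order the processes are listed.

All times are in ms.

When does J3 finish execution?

Gantt: | J1 0-2 | J2 2-4 | J1 4-6 | J2 6-8 | J3 8-10 | J1 10-12 | J2 12-14 | J4 14-16 | J3 16-18 | J5 18-20 | J6 20-22 | J7 22-24 | J1 24-26 | J2 26-28 | J4 28-30 | J3 30-32 | J5 32-34 | J6 34-36 | J7 36-38 | J1 38-40 | J2 40-42 | J4 42-44 | J3 44-46 | J5 46-48 | J6 48-50 | J7 50-52 | J1 52-54 | J2 54-56 | J4 56-58 | J3 58-59 | J5 59-60 | J7 60-62 | J2 62-64 | J4 64-66 | J7 66-68 | J4 68-70 | J7 70-71 | J4 71-72 |
Completion: J1=54  J2=64  J3=59  J4=72  J5=60  J6=50  J7=71

59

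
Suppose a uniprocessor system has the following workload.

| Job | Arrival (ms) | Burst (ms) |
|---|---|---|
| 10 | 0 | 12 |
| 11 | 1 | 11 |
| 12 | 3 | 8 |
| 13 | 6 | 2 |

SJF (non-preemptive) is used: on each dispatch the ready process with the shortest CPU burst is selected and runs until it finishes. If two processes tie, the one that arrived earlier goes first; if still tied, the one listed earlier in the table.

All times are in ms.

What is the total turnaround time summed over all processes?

71

Schedule: | 10 0-12 | 13 12-14 | 12 14-22 | 11 22-33 |
Completion: 10=12  11=33  12=22  13=14
Turnaround (C−A): 10=12  11=32  12=19  13=8
Turnaround = completion − arrival: 10=12, 11=32, 12=19, 13=8
Total turnaround = 12 + 32 + 19 + 8 = 71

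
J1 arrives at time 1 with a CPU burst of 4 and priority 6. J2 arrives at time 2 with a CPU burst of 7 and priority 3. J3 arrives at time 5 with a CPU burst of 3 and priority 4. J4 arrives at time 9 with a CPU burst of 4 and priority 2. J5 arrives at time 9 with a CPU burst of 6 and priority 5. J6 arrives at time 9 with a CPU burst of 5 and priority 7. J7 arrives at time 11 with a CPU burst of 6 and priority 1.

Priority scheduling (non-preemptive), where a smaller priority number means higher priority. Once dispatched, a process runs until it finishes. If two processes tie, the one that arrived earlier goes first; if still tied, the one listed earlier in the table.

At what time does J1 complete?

5

Schedule: | idle 0-1 | J1 1-5 | J2 5-12 | J7 12-18 | J4 18-22 | J3 22-25 | J5 25-31 | J6 31-36 |
Completion: J1=5  J2=12  J3=25  J4=22  J5=31  J6=36  J7=18
Turnaround (C−A): J1=4  J2=10  J3=20  J4=13  J5=22  J6=27  J7=7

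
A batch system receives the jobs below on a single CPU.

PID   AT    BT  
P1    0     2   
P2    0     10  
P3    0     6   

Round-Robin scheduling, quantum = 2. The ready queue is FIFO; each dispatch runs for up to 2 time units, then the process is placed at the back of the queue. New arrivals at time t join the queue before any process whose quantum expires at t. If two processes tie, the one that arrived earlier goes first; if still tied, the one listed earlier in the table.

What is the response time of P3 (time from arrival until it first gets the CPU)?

Gantt: | P1 0-2 | P2 2-4 | P3 4-6 | P2 6-8 | P3 8-10 | P2 10-12 | P3 12-14 | P2 14-18 |
Completion: P1=2  P2=18  P3=14
Turnaround (C−A): P1=2  P2=18  P3=14
Response(P3) = first start − arrival = 4 − 0 = 4

4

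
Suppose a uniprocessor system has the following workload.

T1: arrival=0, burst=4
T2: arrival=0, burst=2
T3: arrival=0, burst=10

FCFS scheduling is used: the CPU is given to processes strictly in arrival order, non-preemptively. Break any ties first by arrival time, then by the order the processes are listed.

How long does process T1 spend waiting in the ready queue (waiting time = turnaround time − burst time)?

Timeline: | T1 0-4 | T2 4-6 | T3 6-16 |
Completion: T1=4  T2=6  T3=16
Turnaround (C−A): T1=4  T2=6  T3=16
Waiting(T1) = turnaround − burst = 4 − 4 = 0

0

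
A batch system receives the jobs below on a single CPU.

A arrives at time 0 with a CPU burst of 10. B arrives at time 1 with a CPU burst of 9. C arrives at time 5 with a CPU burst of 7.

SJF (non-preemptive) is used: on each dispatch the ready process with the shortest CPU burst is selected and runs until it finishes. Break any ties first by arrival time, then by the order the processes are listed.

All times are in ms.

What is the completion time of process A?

Schedule: | A 0-10 | C 10-17 | B 17-26 |
Completion: A=10  B=26  C=17
Turnaround (C−A): A=10  B=25  C=12

10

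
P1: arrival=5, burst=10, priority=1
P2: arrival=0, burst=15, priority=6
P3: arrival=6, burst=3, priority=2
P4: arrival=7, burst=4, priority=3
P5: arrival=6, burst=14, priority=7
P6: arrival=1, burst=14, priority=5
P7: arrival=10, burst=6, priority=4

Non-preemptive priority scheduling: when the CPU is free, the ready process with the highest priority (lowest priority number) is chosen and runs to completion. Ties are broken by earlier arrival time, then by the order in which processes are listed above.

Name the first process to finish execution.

Timeline: | P2 0-15 | P1 15-25 | P3 25-28 | P4 28-32 | P7 32-38 | P6 38-52 | P5 52-66 |
Completion: P1=25  P2=15  P3=28  P4=32  P5=66  P6=52  P7=38
Finish order: P2 → P1 → P3 → P4 → P7 → P6 → P5

P2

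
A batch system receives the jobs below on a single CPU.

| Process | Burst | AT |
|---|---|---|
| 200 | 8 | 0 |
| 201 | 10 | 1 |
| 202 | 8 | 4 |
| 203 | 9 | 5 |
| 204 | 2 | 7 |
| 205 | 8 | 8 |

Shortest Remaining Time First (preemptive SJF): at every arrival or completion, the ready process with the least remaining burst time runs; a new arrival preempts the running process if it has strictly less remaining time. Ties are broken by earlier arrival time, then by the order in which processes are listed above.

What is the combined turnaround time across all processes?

Schedule: | 200 0-8 | 204 8-10 | 202 10-18 | 205 18-26 | 203 26-35 | 201 35-45 |
Completion: 200=8  201=45  202=18  203=35  204=10  205=26
Turnaround (C−A): 200=8  201=44  202=14  203=30  204=3  205=18
Turnaround = completion − arrival: 200=8, 201=44, 202=14, 203=30, 204=3, 205=18
Total turnaround = 8 + 44 + 14 + 30 + 3 + 18 = 117

117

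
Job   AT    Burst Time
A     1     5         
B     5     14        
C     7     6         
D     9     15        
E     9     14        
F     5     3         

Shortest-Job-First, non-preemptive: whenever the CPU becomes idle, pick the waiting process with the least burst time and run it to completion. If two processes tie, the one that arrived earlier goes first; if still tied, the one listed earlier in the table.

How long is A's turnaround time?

Gantt: | idle 0-1 | A 1-6 | F 6-9 | C 9-15 | B 15-29 | E 29-43 | D 43-58 |
Completion: A=6  B=29  C=15  D=58  E=43  F=9
Turnaround (C−A): A=5  B=24  C=8  D=49  E=34  F=4
Turnaround(A) = completion − arrival = 6 − 1 = 5

5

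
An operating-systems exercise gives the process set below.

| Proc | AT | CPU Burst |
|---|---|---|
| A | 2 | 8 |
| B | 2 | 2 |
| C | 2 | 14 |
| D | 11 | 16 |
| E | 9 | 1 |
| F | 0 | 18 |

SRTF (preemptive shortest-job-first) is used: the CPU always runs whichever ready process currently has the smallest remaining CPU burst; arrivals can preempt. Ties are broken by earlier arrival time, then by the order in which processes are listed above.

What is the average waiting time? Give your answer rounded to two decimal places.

11.83

Schedule: | F 0-2 | B 2-4 | A 4-9 | E 9-10 | A 10-13 | C 13-27 | F 27-43 | D 43-59 |
Completion: A=13  B=4  C=27  D=59  E=10  F=43
Turnaround (C−A): A=11  B=2  C=25  D=48  E=1  F=43
Waiting times: A=3, B=0, C=11, D=32, E=0, F=25
Average waiting = (3+0+11+32+0+25) / 6 = 71/6 = 11.83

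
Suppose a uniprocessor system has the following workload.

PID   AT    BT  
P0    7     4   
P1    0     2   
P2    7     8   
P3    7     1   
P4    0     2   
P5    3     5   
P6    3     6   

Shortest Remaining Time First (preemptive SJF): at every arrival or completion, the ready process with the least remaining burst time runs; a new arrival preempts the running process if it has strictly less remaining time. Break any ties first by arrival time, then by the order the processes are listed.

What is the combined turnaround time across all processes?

Timeline: | P1 0-2 | P4 2-4 | P5 4-7 | P3 7-8 | P5 8-10 | P0 10-14 | P6 14-20 | P2 20-28 |
Completion: P0=14  P1=2  P2=28  P3=8  P4=4  P5=10  P6=20
Turnaround = completion − arrival: P0=7, P1=2, P2=21, P3=1, P4=4, P5=7, P6=17
Total turnaround = 7 + 2 + 21 + 1 + 4 + 7 + 17 = 59

59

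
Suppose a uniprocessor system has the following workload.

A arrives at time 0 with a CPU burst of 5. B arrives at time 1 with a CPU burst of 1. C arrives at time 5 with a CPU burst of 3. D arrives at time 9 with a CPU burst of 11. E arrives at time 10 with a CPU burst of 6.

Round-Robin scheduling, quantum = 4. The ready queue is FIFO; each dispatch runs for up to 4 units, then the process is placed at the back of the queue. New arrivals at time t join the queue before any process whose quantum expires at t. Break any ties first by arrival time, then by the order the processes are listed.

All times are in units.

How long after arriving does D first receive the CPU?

0

Gantt: | A 0-4 | B 4-5 | A 5-6 | C 6-9 | D 9-13 | E 13-17 | D 17-21 | E 21-23 | D 23-26 |
Completion: A=6  B=5  C=9  D=26  E=23
Response(D) = first start − arrival = 9 − 9 = 0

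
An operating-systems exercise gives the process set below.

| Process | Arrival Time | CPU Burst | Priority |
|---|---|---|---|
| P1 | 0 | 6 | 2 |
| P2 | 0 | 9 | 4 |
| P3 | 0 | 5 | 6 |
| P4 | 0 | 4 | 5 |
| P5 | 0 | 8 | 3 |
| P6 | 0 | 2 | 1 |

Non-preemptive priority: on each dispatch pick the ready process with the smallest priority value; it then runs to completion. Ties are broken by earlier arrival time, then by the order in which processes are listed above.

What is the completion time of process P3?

Timeline: | P6 0-2 | P1 2-8 | P5 8-16 | P2 16-25 | P4 25-29 | P3 29-34 |
Completion: P1=8  P2=25  P3=34  P4=29  P5=16  P6=2

34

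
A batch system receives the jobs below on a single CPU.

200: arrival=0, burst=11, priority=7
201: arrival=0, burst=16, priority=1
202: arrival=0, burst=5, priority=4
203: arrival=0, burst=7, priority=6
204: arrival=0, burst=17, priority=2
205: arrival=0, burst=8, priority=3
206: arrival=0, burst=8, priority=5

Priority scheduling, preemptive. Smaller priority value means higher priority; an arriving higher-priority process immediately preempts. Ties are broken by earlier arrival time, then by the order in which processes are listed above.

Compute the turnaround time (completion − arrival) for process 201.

Schedule: | 201 0-16 | 204 16-33 | 205 33-41 | 202 41-46 | 206 46-54 | 203 54-61 | 200 61-72 |
Completion: 200=72  201=16  202=46  203=61  204=33  205=41  206=54
Turnaround (C−A): 200=72  201=16  202=46  203=61  204=33  205=41  206=54
Turnaround(201) = completion − arrival = 16 − 0 = 16

16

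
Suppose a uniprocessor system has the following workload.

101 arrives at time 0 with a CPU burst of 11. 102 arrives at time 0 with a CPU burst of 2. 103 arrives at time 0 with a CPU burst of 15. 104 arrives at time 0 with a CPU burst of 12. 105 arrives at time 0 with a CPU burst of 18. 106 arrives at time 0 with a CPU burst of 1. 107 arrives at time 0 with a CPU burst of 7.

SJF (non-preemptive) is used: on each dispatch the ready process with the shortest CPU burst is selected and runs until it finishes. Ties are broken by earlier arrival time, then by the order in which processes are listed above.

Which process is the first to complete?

Timeline: | 106 0-1 | 102 1-3 | 107 3-10 | 101 10-21 | 104 21-33 | 103 33-48 | 105 48-66 |
Completion: 101=21  102=3  103=48  104=33  105=66  106=1  107=10
Turnaround (C−A): 101=21  102=3  103=48  104=33  105=66  106=1  107=10
Finish order: 106 → 102 → 107 → 101 → 104 → 103 → 105

106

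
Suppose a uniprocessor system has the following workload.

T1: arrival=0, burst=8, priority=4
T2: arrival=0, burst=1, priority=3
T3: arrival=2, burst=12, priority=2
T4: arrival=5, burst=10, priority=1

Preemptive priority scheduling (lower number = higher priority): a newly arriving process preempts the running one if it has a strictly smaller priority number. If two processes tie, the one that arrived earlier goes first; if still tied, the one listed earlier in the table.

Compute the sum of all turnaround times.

Timeline: | T2 0-1 | T1 1-2 | T3 2-5 | T4 5-15 | T3 15-24 | T1 24-31 |
Completion: T1=31  T2=1  T3=24  T4=15
Turnaround (C−A): T1=31  T2=1  T3=22  T4=10
Turnaround = completion − arrival: T1=31, T2=1, T3=22, T4=10
Total turnaround = 31 + 1 + 22 + 10 = 64

64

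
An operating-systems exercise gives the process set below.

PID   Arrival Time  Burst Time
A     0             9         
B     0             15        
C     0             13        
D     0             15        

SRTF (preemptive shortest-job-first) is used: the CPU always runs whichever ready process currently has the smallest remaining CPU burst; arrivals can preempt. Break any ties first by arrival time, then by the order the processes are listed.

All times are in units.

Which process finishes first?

A

Gantt: | A 0-9 | C 9-22 | B 22-37 | D 37-52 |
Completion: A=9  B=37  C=22  D=52
Turnaround (C−A): A=9  B=37  C=22  D=52
Finish order: A → C → B → D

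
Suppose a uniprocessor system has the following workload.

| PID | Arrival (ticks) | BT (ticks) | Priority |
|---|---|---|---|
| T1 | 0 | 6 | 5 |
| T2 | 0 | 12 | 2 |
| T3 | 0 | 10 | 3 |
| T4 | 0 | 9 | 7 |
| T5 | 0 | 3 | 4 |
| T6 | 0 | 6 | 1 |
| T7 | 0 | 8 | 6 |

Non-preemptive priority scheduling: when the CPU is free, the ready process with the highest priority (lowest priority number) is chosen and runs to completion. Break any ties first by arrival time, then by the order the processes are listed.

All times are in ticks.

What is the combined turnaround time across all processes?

Gantt: | T6 0-6 | T2 6-18 | T3 18-28 | T5 28-31 | T1 31-37 | T7 37-45 | T4 45-54 |
Completion: T1=37  T2=18  T3=28  T4=54  T5=31  T6=6  T7=45
Turnaround = completion − arrival: T1=37, T2=18, T3=28, T4=54, T5=31, T6=6, T7=45
Total turnaround = 37 + 18 + 28 + 54 + 31 + 6 + 45 = 219

219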